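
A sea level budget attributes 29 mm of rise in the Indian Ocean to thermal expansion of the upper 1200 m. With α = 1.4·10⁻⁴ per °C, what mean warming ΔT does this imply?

ΔT = Δh/(αH) = 0.029 / (1.4×10⁻⁴ × 1200) ≈ 0.1726 °C

ΔT ≈ 0.17 °C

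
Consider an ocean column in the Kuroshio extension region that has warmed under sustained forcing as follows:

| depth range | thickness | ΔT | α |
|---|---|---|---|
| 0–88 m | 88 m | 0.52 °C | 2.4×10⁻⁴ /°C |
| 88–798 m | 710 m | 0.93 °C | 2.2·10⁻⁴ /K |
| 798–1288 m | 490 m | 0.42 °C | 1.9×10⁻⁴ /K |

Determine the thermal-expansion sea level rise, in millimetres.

195 mm of thermosteric rise

Layer 1: 88 × 2.4×10⁻⁴ × 0.52 = 0.0109824 m
Layer 2: 710 × 0.93 × 2.2×10⁻⁴ = 0.145266 m
798–1288 m: 490 × 1.9×10⁻⁴ × 0.42 = 0.039102 m
Δh = 0.0109824 + 0.145266 + 0.039102 = 0.1953504 m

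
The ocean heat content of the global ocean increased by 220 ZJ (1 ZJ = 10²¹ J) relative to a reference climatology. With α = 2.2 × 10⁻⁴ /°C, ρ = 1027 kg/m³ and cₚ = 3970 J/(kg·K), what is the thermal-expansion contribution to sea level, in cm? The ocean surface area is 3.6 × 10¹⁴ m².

Per unit area: Q = 220×10²¹ / (3.6×10¹⁴) ≈ 6.111×10⁸ J/m²
Δh = αQ/(ρcₚ) = 2.2×10⁻⁴ × 6.111×10⁸ / (1027 × 3970) ≈ 0.032974 m

Δh ≈ 3.30 cm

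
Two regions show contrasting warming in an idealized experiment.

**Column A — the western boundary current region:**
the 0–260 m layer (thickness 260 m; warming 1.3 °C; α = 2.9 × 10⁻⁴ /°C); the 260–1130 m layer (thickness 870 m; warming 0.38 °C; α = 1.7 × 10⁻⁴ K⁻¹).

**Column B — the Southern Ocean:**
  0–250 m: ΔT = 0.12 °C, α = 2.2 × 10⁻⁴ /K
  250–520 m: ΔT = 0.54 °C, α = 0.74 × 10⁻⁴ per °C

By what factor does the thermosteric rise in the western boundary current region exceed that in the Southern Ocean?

A 0–260 m: 2.9×10⁻⁴ × 1.3 × 260 = 0.09802 m
A Layer 2: 1.7×10⁻⁴ × 0.38 × 870 = 0.056202 m
A total: 0.154222 m
B 250 × 2.2×10⁻⁴ × 0.12 = 0.00660 m
B 270 × 0.74×10⁻⁴ × 0.54 = 0.0107892 m
B total: 0.0173892 m
Ratio: 0.154222 / 0.0173892 ≈ 8.869

≈ 8.9×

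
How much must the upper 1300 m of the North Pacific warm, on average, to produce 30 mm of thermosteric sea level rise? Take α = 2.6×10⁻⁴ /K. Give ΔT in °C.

ΔT ≈ 0.0888 °C

ΔT = Δh/(αH) = 0.03 / (2.6×10⁻⁴ × 1300) ≈ 0.08876 °C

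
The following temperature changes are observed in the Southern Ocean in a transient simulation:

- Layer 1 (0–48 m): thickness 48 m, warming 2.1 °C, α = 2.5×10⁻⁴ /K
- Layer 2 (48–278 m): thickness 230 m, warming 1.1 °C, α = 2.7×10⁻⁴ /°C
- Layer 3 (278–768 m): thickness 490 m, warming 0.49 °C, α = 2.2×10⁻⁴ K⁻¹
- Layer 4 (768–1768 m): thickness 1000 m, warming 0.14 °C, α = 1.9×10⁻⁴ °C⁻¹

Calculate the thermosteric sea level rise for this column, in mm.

2.1 × 2.5×10⁻⁴ × 48 = 0.02520 m
1.1 × 230 × 2.7×10⁻⁴ = 0.06831 m
Layer 3: 2.2×10⁻⁴ × 0.49 × 490 = 0.052822 m
1000 × 1.9×10⁻⁴ × 0.14 = 0.02660 m
Δh = 0.02520 + 0.06831 + 0.052822 + 0.02660 = 0.172932 m

173 mm of thermosteric rise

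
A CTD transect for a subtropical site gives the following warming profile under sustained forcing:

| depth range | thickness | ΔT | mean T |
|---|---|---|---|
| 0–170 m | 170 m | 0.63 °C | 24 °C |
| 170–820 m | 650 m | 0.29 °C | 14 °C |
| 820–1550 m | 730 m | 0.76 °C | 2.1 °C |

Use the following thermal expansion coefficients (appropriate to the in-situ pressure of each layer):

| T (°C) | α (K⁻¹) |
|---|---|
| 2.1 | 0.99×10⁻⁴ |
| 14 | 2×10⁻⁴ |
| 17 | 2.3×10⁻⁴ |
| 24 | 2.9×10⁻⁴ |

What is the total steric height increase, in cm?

12 cm of thermosteric rise

Layer 1 at 24 °C → α = 2.9×10⁻⁴ K⁻¹
Layer 2 at 14 °C → α = 2×10⁻⁴ K⁻¹
Layer 3 at 2.1 °C → α = 0.99×10⁻⁴ K⁻¹
Layer 1: 170 × 2.9×10⁻⁴ × 0.63 = 0.031059 m
650 × 0.29 × 2×10⁻⁴ = 0.03770 m
820–1550 m: 730 × 0.99×10⁻⁴ × 0.76 = 0.0549252 m
Δh = 0.031059 + 0.03770 + 0.0549252 = 0.1236842 m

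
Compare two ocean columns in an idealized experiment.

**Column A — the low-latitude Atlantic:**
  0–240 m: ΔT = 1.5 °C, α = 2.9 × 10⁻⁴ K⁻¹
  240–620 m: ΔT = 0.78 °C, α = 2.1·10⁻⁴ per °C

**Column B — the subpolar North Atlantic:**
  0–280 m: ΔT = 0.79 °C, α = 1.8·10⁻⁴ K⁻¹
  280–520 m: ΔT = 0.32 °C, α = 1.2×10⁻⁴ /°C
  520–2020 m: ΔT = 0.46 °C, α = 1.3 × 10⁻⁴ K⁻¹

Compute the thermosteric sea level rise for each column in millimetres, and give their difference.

Δh_A ≈ 170 mm, Δh_B ≈ 140 mm; difference ≈ 28 mm

A Layer 1: 2.9×10⁻⁴ × 1.5 × 240 = 0.10440 m
A 0.78 × 2.1×10⁻⁴ × 380 = 0.062244 m
A total: 0.166644 m
B 1.8×10⁻⁴ × 0.79 × 280 = 0.039816 m
B 280–520 m: 1.2×10⁻⁴ × 0.32 × 240 = 0.009216 m
B 520–2020 m: 1500 × 1.3×10⁻⁴ × 0.46 = 0.08970 m
B total: 0.138732 m
Difference: 0.166644 − 0.138732 = 0.027912 m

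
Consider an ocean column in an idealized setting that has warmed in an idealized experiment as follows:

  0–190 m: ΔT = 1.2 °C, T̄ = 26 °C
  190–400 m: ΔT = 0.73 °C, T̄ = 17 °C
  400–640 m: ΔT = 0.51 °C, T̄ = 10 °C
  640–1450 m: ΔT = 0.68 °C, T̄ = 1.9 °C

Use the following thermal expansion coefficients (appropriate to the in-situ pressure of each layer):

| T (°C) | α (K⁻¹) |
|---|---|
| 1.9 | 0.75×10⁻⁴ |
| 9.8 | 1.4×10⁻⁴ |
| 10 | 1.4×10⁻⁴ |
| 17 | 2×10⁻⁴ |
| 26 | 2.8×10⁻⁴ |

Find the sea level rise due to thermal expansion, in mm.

Layer 1 at 26 °C → α = 2.8×10⁻⁴ K⁻¹
Layer 2 at 17 °C → α = 2×10⁻⁴ K⁻¹
Layer 3 at 10 °C → α = 1.4×10⁻⁴ K⁻¹
Layer 4 at 1.9 °C → α = 0.75×10⁻⁴ K⁻¹
190 × 1.2 × 2.8×10⁻⁴ = 0.06384 m
Layer 2: 210 × 2×10⁻⁴ × 0.73 = 0.03066 m
Layer 3: 1.4×10⁻⁴ × 240 × 0.51 = 0.017136 m
640–1450 m: 0.75×10⁻⁴ × 810 × 0.68 = 0.04131 m
Δh = 0.06384 + 0.03066 + 0.017136 + 0.04131 = 0.152946 m

Δh ≈ 150 mm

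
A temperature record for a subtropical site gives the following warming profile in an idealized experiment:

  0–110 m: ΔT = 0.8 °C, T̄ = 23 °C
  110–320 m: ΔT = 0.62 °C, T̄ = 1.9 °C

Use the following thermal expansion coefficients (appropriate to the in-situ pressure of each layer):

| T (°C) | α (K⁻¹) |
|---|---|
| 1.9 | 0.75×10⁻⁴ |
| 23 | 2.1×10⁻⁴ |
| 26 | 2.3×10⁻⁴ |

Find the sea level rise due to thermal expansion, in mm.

Layer 1 at 23 °C → α = 2.1×10⁻⁴ K⁻¹
Layer 2 at 1.9 °C → α = 0.75×10⁻⁴ K⁻¹
Layer 1: 2.1×10⁻⁴ × 110 × 0.8 = 0.01848 m
0.62 × 0.75×10⁻⁴ × 210 = 0.009765 m
Δh = 0.01848 + 0.009765 = 0.028245 m ≈ 28.2 mm

Δh ≈ 28.2 mm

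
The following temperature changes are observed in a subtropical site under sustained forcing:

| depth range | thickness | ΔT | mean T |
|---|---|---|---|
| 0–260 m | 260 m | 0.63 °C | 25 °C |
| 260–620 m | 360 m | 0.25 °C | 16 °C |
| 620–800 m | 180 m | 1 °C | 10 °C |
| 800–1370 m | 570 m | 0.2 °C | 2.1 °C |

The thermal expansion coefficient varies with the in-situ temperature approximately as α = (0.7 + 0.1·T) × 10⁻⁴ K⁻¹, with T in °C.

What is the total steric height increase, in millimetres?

Layer 1: α = (0.7 + 0.1×25)×10⁻⁴ = 3.2×10⁻⁴ K⁻¹
Layer 2: α = (0.7 + 0.1×16)×10⁻⁴ = 2.3×10⁻⁴ K⁻¹
Layer 3: α = (0.7 + 0.1×10)×10⁻⁴ = 1.7×10⁻⁴ K⁻¹
Layer 4: α = (0.7 + 0.1×2.1)×10⁻⁴ = 0.91×10⁻⁴ K⁻¹
Layer 1: 260 × 0.63 × 3.2×10⁻⁴ = 0.052416 m
Layer 2: 2.3×10⁻⁴ × 360 × 0.25 = 0.02070 m
180 × 1 × 1.7×10⁻⁴ = 0.03060 m
570 × 0.2 × 0.91×10⁻⁴ = 0.010374 m
Δh = 0.052416 + 0.02070 + 0.03060 + 0.010374 = 0.11409 m

110 mm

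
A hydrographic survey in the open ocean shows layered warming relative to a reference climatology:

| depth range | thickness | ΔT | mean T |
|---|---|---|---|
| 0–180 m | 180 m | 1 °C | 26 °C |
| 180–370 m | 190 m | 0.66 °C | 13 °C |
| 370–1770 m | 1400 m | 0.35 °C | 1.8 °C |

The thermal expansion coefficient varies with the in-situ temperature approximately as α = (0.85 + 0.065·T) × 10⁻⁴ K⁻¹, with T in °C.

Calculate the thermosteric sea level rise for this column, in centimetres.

Δh ≈ 11.4 cm

Layer 1: α = (0.85 + 0.065×26)×10⁻⁴ = 2.54×10⁻⁴ K⁻¹
Layer 2: α = (0.85 + 0.065×13)×10⁻⁴ = 1.695×10⁻⁴ K⁻¹
Layer 3: α = (0.85 + 0.065×1.8)×10⁻⁴ = 0.967×10⁻⁴ K⁻¹
0–180 m: 180 × 2.54×10⁻⁴ × 1 = 0.04572 m
190 × 0.66 × 1.695×10⁻⁴ = 0.0212553 m
1400 × 0.35 × 0.967×10⁻⁴ = 0.047383 m
Δh = 0.04572 + 0.0212553 + 0.047383 = 0.1143583 m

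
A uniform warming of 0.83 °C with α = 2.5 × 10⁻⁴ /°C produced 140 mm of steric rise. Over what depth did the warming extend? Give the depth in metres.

H ≈ 675 m

H = Δh/(αΔT) = 0.14 / (2.5×10⁻⁴ × 0.83) ≈ 674.7 m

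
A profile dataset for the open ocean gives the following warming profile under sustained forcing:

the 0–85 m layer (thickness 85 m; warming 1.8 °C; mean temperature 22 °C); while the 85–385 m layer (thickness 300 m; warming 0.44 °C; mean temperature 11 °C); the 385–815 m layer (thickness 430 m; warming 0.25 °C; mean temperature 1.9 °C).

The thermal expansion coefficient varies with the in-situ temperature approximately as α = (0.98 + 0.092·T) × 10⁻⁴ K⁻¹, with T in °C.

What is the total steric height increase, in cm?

8.47 cm

Layer 1: α = (0.98 + 0.092×22)×10⁻⁴ = 3.004×10⁻⁴ K⁻¹
Layer 2: α = (0.98 + 0.092×11)×10⁻⁴ = 1.992×10⁻⁴ K⁻¹
Layer 3: α = (0.98 + 0.092×1.9)×10⁻⁴ = 1.1548×10⁻⁴ K⁻¹
0–85 m: 3.004×10⁻⁴ × 85 × 1.8 = 0.0459612 m
0.44 × 1.992×10⁻⁴ × 300 = 0.0262944 m
Layer 3: 430 × 0.25 × 1.1548×10⁻⁴ = 0.0124141 m
Δh = 0.0459612 + 0.0262944 + 0.0124141 = 0.0846697 m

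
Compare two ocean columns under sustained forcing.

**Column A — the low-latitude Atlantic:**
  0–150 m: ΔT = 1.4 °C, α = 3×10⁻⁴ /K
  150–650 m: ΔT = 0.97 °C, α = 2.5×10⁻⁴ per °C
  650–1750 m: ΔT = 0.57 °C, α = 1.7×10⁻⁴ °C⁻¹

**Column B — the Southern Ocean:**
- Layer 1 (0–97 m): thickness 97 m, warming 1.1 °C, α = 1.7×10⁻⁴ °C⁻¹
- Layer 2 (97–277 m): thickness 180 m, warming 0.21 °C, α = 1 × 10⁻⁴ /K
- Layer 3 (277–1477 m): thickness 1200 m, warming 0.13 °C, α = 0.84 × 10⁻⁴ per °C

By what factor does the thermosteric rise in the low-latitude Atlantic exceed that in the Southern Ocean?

A Layer 1: 1.4 × 3×10⁻⁴ × 150 = 0.06300 m
A 150–650 m: 2.5×10⁻⁴ × 500 × 0.97 = 0.12125 m
A Layer 3: 1100 × 0.57 × 1.7×10⁻⁴ = 0.10659 m
A total: 0.29084 m
B 0–97 m: 97 × 1.1 × 1.7×10⁻⁴ = 0.018139 m
B 97–277 m: 1×10⁻⁴ × 0.21 × 180 = 0.00378 m
B 0.13 × 0.84×10⁻⁴ × 1200 = 0.013104 m
B total: 0.035023 m
Ratio: 0.29084 / 0.035023 ≈ 8.304

≈ 8.30×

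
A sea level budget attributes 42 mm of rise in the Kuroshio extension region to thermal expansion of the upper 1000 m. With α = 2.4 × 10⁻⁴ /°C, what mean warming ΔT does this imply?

ΔT = Δh/(αH) = 0.042 / (2.4×10⁻⁴ × 1000) = 0.1750 °C

about 0.18 °C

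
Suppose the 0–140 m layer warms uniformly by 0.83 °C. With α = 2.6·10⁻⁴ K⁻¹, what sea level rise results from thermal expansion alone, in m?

Δh ≈ 0.0302 m

Δh = αΔT·H = 2.6×10⁻⁴ × 0.83 × 140 = 0.030212 m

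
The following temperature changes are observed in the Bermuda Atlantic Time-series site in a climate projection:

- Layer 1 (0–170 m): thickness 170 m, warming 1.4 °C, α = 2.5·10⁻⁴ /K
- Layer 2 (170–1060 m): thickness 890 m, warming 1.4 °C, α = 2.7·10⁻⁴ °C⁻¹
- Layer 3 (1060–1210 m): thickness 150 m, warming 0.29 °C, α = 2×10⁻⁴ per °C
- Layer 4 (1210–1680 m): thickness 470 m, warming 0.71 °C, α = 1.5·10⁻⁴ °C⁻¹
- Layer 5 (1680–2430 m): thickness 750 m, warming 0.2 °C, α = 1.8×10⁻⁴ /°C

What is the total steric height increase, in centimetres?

0–170 m: 170 × 1.4 × 2.5×10⁻⁴ = 0.05950 m
Layer 2: 1.4 × 890 × 2.7×10⁻⁴ = 0.33642 m
0.29 × 150 × 2×10⁻⁴ = 0.00870 m
0.71 × 470 × 1.5×10⁻⁴ = 0.050055 m
750 × 1.8×10⁻⁴ × 0.2 = 0.02700 m
Δh = 0.05950 + 0.33642 + 0.00870 + 0.050055 + 0.02700 = 0.481675 m

48 cm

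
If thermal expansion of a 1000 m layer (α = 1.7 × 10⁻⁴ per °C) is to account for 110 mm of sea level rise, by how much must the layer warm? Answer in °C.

ΔT = Δh/(αH) = 0.11 / (1.7×10⁻⁴ × 1000) ≈ 0.6471 °C

0.647 °C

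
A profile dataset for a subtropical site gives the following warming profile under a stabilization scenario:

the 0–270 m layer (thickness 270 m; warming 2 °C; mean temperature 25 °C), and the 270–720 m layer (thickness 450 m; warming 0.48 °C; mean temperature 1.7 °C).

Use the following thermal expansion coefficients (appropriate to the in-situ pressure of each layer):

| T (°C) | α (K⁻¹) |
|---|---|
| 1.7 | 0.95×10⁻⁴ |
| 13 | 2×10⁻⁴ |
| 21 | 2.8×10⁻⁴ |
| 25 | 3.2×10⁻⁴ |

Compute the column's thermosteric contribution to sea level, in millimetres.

Layer 1 at 25 °C → α = 3.2×10⁻⁴ K⁻¹
Layer 2 at 1.7 °C → α = 0.95×10⁻⁴ K⁻¹
0–270 m: 3.2×10⁻⁴ × 2 × 270 = 0.17280 m
Layer 2: 0.95×10⁻⁴ × 450 × 0.48 = 0.02052 m
Δh = 0.17280 + 0.02052 = 0.19332 m

Δh ≈ 190 mm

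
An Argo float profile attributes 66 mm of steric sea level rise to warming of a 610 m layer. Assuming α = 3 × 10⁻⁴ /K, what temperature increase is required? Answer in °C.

ΔT = Δh/(αH) = 0.066 / (3×10⁻⁴ × 610) ≈ 0.3607 °C

ΔT ≈ 0.361 °C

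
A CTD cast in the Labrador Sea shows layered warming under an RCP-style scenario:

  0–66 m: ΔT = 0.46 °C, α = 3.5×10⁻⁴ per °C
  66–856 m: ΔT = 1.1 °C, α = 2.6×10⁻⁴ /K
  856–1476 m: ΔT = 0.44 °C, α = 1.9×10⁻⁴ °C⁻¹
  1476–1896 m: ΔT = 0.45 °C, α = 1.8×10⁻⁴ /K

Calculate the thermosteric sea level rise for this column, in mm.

320 mm of thermosteric rise

0.46 × 66 × 3.5×10⁻⁴ = 0.010626 m
Layer 2: 790 × 2.6×10⁻⁴ × 1.1 = 0.22594 m
Layer 3: 1.9×10⁻⁴ × 0.44 × 620 = 0.051832 m
Layer 4: 1.8×10⁻⁴ × 420 × 0.45 = 0.03402 m
Δh = 0.010626 + 0.22594 + 0.051832 + 0.03402 = 0.322418 m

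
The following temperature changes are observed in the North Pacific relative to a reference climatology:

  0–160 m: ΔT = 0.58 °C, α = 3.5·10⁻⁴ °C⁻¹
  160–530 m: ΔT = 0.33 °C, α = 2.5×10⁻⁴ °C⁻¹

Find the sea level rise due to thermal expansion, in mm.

Layer 1: 160 × 0.58 × 3.5×10⁻⁴ = 0.03248 m
370 × 2.5×10⁻⁴ × 0.33 = 0.030525 m
Δh = 0.03248 + 0.030525 = 0.063005 m ≈ 63.0 mm

Δh ≈ 63.0 mm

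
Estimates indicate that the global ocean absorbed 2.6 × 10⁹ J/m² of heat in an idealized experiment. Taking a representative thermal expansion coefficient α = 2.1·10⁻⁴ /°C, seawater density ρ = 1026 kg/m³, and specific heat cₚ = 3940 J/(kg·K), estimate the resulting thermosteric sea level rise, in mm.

Δh = αQ/(ρcₚ) = 2.1×10⁻⁴ × 2.6×10⁹ / (1026 × 3940) ≈ 0.13507 m

135 mm of thermosteric rise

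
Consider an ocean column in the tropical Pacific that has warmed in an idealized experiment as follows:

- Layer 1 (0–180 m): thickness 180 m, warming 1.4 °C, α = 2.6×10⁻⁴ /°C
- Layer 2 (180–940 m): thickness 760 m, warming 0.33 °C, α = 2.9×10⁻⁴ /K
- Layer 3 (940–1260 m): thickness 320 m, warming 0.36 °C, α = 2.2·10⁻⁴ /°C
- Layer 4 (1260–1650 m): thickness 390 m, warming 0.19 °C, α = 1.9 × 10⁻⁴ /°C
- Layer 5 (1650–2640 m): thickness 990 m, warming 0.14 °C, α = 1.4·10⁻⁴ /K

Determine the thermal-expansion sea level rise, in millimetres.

Layer 1: 180 × 2.6×10⁻⁴ × 1.4 = 0.06552 m
0.33 × 760 × 2.9×10⁻⁴ = 0.072732 m
940–1260 m: 0.36 × 320 × 2.2×10⁻⁴ = 0.025344 m
0.19 × 390 × 1.9×10⁻⁴ = 0.014079 m
1650–2640 m: 0.14 × 990 × 1.4×10⁻⁴ = 0.019404 m
Δh = 0.06552 + 0.072732 + 0.025344 + 0.014079 + 0.019404 = 0.197079 m

200 mm of thermosteric rise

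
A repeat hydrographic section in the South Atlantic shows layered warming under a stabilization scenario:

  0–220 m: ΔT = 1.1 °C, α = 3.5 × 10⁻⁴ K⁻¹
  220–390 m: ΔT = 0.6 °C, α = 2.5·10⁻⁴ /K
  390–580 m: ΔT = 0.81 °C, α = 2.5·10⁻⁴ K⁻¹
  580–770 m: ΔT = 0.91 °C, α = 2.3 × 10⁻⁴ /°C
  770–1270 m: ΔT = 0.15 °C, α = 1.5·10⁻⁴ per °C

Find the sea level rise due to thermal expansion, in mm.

Δh = 200 mm

0–220 m: 1.1 × 3.5×10⁻⁴ × 220 = 0.08470 m
Layer 2: 170 × 2.5×10⁻⁴ × 0.6 = 0.02550 m
Layer 3: 0.81 × 190 × 2.5×10⁻⁴ = 0.038475 m
0.91 × 2.3×10⁻⁴ × 190 = 0.039767 m
Layer 5: 500 × 1.5×10⁻⁴ × 0.15 = 0.01125 m
Δh = 0.08470 + 0.02550 + 0.038475 + 0.039767 + 0.01125 = 0.199692 m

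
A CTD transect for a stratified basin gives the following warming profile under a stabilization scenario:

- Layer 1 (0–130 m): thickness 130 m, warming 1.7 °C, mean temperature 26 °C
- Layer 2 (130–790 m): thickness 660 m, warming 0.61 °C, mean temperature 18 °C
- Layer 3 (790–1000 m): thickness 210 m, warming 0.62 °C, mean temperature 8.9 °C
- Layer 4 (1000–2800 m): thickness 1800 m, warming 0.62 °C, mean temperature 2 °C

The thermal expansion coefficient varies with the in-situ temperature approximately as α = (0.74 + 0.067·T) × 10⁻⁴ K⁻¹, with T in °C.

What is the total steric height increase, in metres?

0.248 m

Layer 1: α = (0.74 + 0.067×26)×10⁻⁴ = 2.482×10⁻⁴ K⁻¹
Layer 2: α = (0.74 + 0.067×18)×10⁻⁴ = 1.946×10⁻⁴ K⁻¹
Layer 3: α = (0.74 + 0.067×8.9)×10⁻⁴ = 1.3363×10⁻⁴ K⁻¹
Layer 4: α = (0.74 + 0.067×2)×10⁻⁴ = 0.874×10⁻⁴ K⁻¹
130 × 2.482×10⁻⁴ × 1.7 = 0.0548522 m
130–790 m: 1.946×10⁻⁴ × 660 × 0.61 = 0.07834596 m
Layer 3: 210 × 1.3363×10⁻⁴ × 0.62 = 0.017398626 m
Layer 4: 0.874×10⁻⁴ × 1800 × 0.62 = 0.0975384 m
Δh = 0.0548522 + 0.07834596 + 0.017398626 + 0.0975384 = 0.248135186 m ≈ 0.248 m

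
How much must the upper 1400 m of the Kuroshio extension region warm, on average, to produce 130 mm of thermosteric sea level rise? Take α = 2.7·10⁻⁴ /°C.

ΔT = Δh/(αH) = 0.13 / (2.7×10⁻⁴ × 1400) ≈ 0.3439 °C

0.34 °C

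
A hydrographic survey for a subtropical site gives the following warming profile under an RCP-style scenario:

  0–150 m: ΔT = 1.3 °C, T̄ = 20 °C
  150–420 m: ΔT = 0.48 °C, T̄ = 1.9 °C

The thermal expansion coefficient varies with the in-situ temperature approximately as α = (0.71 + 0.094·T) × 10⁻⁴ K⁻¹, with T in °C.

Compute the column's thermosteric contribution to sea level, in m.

about 0.0620 m

Layer 1: α = (0.71 + 0.094×20)×10⁻⁴ = 2.59×10⁻⁴ K⁻¹
Layer 2: α = (0.71 + 0.094×1.9)×10⁻⁴ = 0.8886×10⁻⁴ K⁻¹
0–150 m: 2.59×10⁻⁴ × 150 × 1.3 = 0.050505 m
0.8886×10⁻⁴ × 0.48 × 270 = 0.011516256 m
Δh = 0.050505 + 0.011516256 = 0.062021256 m ≈ 0.0620 m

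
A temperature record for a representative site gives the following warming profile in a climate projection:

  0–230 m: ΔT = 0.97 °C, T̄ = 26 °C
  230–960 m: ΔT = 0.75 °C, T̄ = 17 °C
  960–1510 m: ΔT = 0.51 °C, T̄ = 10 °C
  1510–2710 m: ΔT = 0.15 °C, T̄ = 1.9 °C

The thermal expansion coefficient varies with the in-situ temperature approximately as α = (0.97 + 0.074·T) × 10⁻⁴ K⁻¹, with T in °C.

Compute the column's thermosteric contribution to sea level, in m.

about 0.255 m

Layer 1: α = (0.97 + 0.074×26)×10⁻⁴ = 2.894×10⁻⁴ K⁻¹
Layer 2: α = (0.97 + 0.074×17)×10⁻⁴ = 2.228×10⁻⁴ K⁻¹
Layer 3: α = (0.97 + 0.074×10)×10⁻⁴ = 1.71×10⁻⁴ K⁻¹
Layer 4: α = (0.97 + 0.074×1.9)×10⁻⁴ = 1.1106×10⁻⁴ K⁻¹
230 × 2.894×10⁻⁴ × 0.97 = 0.06456514 m
230–960 m: 0.75 × 730 × 2.228×10⁻⁴ = 0.121983 m
1.71×10⁻⁴ × 0.51 × 550 = 0.0479655 m
Layer 4: 0.15 × 1.1106×10⁻⁴ × 1200 = 0.0199908 m
Δh = 0.06456514 + 0.121983 + 0.0479655 + 0.0199908 = 0.25450444 m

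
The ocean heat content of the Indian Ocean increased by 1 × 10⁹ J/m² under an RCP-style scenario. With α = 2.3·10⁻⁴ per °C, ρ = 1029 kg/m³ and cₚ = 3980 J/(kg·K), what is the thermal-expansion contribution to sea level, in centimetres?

Δh = αQ/(ρcₚ) = 2.3×10⁻⁴ × 1×10⁹ / (1029 × 3980) ≈ 0.05616 m

about 5.62 cm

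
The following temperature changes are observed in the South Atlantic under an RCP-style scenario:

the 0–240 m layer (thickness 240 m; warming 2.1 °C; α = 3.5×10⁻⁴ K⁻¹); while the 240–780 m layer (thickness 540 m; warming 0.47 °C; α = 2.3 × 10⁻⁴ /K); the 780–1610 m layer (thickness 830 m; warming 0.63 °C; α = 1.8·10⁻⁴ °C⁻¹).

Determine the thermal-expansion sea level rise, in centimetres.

Layer 1: 2.1 × 3.5×10⁻⁴ × 240 = 0.17640 m
240–780 m: 0.47 × 2.3×10⁻⁴ × 540 = 0.058374 m
0.63 × 1.8×10⁻⁴ × 830 = 0.094122 m
Δh = 0.17640 + 0.058374 + 0.094122 = 0.328896 m ≈ 33 cm

about 33 cm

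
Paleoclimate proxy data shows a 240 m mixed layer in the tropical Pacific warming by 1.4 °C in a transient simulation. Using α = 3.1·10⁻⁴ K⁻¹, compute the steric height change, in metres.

about 0.104 m

Δh = αΔT·H = 3.1×10⁻⁴ × 1.4 × 240 = 0.10416 m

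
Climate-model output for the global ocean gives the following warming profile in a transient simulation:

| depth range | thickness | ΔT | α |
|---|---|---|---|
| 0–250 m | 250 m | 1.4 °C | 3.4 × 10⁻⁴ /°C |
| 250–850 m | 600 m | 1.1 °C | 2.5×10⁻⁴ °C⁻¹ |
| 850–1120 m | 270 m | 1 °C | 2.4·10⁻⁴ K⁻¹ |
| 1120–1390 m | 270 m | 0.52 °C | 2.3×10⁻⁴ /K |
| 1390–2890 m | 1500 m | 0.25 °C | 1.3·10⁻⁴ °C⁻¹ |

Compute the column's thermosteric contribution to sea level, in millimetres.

1.4 × 250 × 3.4×10⁻⁴ = 0.11900 m
Layer 2: 1.1 × 600 × 2.5×10⁻⁴ = 0.16500 m
850–1120 m: 1 × 270 × 2.4×10⁻⁴ = 0.06480 m
1120–1390 m: 2.3×10⁻⁴ × 270 × 0.52 = 0.032292 m
1500 × 1.3×10⁻⁴ × 0.25 = 0.04875 m
Δh = 0.11900 + 0.16500 + 0.06480 + 0.032292 + 0.04875 = 0.429842 m ≈ 430 mm

430 mm of thermosteric rise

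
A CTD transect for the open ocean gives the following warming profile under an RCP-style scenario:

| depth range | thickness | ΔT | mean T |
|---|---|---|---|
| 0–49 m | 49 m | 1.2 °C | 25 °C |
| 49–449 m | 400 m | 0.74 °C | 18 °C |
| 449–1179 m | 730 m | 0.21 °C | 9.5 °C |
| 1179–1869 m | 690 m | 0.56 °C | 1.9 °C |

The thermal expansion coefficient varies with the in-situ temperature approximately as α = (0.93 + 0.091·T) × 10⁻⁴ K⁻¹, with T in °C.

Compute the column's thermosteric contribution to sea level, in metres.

0.165 m

Layer 1: α = (0.93 + 0.091×25)×10⁻⁴ = 3.205×10⁻⁴ K⁻¹
Layer 2: α = (0.93 + 0.091×18)×10⁻⁴ = 2.568×10⁻⁴ K⁻¹
Layer 3: α = (0.93 + 0.091×9.5)×10⁻⁴ = 1.7945×10⁻⁴ K⁻¹
Layer 4: α = (0.93 + 0.091×1.9)×10⁻⁴ = 1.1029×10⁻⁴ K⁻¹
Layer 1: 49 × 3.205×10⁻⁴ × 1.2 = 0.0188454 m
0.74 × 400 × 2.568×10⁻⁴ = 0.0760128 m
Layer 3: 0.21 × 1.7945×10⁻⁴ × 730 = 0.027509685 m
1179–1869 m: 1.1029×10⁻⁴ × 690 × 0.56 = 0.042616056 m
Δh = 0.0188454 + 0.0760128 + 0.027509685 + 0.042616056 = 0.164983941 m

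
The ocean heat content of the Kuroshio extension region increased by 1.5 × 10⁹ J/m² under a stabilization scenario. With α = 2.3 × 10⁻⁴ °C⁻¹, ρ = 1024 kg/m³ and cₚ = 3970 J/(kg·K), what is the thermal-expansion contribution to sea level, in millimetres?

Δh = 84.9 mm

Δh = αQ/(ρcₚ) = 2.3×10⁻⁴ × 1.5×10⁹ / (1024 × 3970) ≈ 0.084865 m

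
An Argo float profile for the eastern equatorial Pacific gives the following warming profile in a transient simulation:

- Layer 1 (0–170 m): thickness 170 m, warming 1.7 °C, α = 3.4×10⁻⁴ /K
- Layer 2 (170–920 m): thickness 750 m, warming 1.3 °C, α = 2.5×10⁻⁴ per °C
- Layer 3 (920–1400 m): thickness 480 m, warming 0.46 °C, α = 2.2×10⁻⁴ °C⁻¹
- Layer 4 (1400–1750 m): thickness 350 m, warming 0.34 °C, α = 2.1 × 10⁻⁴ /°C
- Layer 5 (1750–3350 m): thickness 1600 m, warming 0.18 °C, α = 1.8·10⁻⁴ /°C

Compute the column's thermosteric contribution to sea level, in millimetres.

467 mm

Layer 1: 170 × 1.7 × 3.4×10⁻⁴ = 0.09826 m
1.3 × 2.5×10⁻⁴ × 750 = 0.24375 m
920–1400 m: 480 × 0.46 × 2.2×10⁻⁴ = 0.048576 m
1400–1750 m: 350 × 2.1×10⁻⁴ × 0.34 = 0.02499 m
1750–3350 m: 0.18 × 1.8×10⁻⁴ × 1600 = 0.05184 m
Δh = 0.09826 + 0.24375 + 0.048576 + 0.02499 + 0.05184 = 0.467416 m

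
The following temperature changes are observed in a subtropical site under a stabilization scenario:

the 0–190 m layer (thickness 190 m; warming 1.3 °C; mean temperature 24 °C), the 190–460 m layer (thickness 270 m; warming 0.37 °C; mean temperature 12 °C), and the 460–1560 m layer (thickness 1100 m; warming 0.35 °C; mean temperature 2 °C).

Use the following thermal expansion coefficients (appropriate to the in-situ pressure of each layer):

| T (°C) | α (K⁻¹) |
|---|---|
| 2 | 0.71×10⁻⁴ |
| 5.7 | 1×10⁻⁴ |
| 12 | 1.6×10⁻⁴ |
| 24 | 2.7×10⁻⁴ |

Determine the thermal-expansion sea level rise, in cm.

Δh = 11 cm

Layer 1 at 24 °C → α = 2.7×10⁻⁴ K⁻¹
Layer 2 at 12 °C → α = 1.6×10⁻⁴ K⁻¹
Layer 3 at 2 °C → α = 0.71×10⁻⁴ K⁻¹
0–190 m: 1.3 × 2.7×10⁻⁴ × 190 = 0.06669 m
1.6×10⁻⁴ × 0.37 × 270 = 0.015984 m
0.35 × 1100 × 0.71×10⁻⁴ = 0.027335 m
Δh = 0.06669 + 0.015984 + 0.027335 = 0.110009 m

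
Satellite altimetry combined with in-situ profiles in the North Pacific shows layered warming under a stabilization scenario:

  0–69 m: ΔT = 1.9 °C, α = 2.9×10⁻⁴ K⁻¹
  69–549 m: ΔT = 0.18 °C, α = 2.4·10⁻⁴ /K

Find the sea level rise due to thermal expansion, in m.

Layer 1: 2.9×10⁻⁴ × 69 × 1.9 = 0.038019 m
69–549 m: 0.18 × 2.4×10⁻⁴ × 480 = 0.020736 m
Δh = 0.038019 + 0.020736 = 0.058755 m

0.059 m of thermosteric rise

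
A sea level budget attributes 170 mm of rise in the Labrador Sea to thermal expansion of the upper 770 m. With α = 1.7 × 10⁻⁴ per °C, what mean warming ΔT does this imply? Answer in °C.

ΔT = Δh/(αH) = 0.17 / (1.7×10⁻⁴ × 770) ≈ 1.299 °C

ΔT ≈ 1.3 °C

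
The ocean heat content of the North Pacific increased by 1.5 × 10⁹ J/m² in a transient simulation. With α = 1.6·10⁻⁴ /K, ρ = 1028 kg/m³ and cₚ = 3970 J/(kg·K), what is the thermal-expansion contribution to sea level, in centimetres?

Δh = αQ/(ρcₚ) = 1.6×10⁻⁴ × 1.5×10⁹ / (1028 × 3970) ≈ 0.058807 m

5.88 cm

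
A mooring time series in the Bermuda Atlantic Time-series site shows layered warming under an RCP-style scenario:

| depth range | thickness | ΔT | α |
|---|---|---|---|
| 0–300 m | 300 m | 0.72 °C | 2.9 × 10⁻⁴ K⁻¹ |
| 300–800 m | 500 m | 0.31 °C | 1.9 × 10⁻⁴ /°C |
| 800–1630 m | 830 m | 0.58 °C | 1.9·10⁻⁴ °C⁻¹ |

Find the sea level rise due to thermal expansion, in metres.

0–300 m: 300 × 2.9×10⁻⁴ × 0.72 = 0.06264 m
Layer 2: 0.31 × 1.9×10⁻⁴ × 500 = 0.02945 m
800–1630 m: 1.9×10⁻⁴ × 830 × 0.58 = 0.091466 m
Δh = 0.06264 + 0.02945 + 0.091466 = 0.183556 m

0.18 m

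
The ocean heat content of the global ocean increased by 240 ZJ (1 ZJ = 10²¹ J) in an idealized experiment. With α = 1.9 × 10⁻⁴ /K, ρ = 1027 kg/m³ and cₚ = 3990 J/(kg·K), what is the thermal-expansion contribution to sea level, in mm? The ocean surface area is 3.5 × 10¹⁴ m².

31.8 mm of thermosteric rise

Per unit area: Q = 240×10²¹ / (3.5×10¹⁴) ≈ 6.857×10⁸ J/m²
Δh = αQ/(ρcₚ) = 1.9×10⁻⁴ × 6.857×10⁸ / (1027 × 3990) ≈ 0.031794 m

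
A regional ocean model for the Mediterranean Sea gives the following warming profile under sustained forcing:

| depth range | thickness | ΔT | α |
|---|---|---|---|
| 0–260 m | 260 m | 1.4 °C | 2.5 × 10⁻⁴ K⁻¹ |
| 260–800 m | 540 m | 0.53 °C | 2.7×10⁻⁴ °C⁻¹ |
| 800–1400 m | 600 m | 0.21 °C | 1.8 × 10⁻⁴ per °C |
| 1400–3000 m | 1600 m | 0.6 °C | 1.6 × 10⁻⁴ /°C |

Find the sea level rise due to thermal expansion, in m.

0.34 m of thermosteric rise

Layer 1: 260 × 2.5×10⁻⁴ × 1.4 = 0.09100 m
540 × 0.53 × 2.7×10⁻⁴ = 0.077274 m
1.8×10⁻⁴ × 0.21 × 600 = 0.02268 m
1600 × 0.6 × 1.6×10⁻⁴ = 0.15360 m
Δh = 0.09100 + 0.077274 + 0.02268 + 0.15360 = 0.344554 m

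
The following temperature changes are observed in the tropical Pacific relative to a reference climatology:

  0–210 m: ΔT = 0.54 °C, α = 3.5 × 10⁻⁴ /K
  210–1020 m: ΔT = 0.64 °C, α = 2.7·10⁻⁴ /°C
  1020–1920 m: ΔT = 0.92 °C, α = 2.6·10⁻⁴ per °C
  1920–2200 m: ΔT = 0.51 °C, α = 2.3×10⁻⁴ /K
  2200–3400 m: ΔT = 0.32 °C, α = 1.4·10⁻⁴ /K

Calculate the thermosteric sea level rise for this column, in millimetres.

Δh ≈ 480 mm

Layer 1: 210 × 0.54 × 3.5×10⁻⁴ = 0.03969 m
Layer 2: 810 × 2.7×10⁻⁴ × 0.64 = 0.139968 m
Layer 3: 0.92 × 2.6×10⁻⁴ × 900 = 0.21528 m
1920–2200 m: 0.51 × 2.3×10⁻⁴ × 280 = 0.032844 m
Layer 5: 0.32 × 1.4×10⁻⁴ × 1200 = 0.05376 m
Δh = 0.03969 + 0.139968 + 0.21528 + 0.032844 + 0.05376 = 0.481542 m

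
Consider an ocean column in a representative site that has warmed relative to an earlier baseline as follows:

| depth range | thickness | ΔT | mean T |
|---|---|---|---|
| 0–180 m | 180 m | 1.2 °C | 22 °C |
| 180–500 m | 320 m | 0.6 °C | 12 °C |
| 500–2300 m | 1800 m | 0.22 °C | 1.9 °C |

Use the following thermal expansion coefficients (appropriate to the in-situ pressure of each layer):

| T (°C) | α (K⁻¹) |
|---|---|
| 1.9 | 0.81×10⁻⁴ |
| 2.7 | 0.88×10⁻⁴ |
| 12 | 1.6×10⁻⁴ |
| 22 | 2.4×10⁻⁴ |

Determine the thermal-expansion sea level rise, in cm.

11.5 cm

Layer 1 at 22 °C → α = 2.4×10⁻⁴ K⁻¹
Layer 2 at 12 °C → α = 1.6×10⁻⁴ K⁻¹
Layer 3 at 1.9 °C → α = 0.81×10⁻⁴ K⁻¹
1.2 × 2.4×10⁻⁴ × 180 = 0.05184 m
180–500 m: 1.6×10⁻⁴ × 0.6 × 320 = 0.03072 m
500–2300 m: 1800 × 0.81×10⁻⁴ × 0.22 = 0.032076 m
Δh = 0.05184 + 0.03072 + 0.032076 = 0.114636 m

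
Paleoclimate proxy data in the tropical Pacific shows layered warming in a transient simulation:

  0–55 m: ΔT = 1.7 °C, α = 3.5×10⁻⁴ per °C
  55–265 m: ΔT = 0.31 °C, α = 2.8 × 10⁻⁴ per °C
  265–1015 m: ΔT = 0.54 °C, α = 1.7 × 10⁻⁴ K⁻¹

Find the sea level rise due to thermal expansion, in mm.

120 mm

0–55 m: 3.5×10⁻⁴ × 1.7 × 55 = 0.032725 m
0.31 × 210 × 2.8×10⁻⁴ = 0.018228 m
265–1015 m: 750 × 1.7×10⁻⁴ × 0.54 = 0.06885 m
Δh = 0.032725 + 0.018228 + 0.06885 = 0.119803 m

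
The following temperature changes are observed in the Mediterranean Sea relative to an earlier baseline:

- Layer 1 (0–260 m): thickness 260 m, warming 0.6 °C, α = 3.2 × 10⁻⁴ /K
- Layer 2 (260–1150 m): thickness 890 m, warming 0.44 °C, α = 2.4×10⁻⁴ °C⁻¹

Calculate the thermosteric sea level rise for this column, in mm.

about 144 mm

0–260 m: 0.6 × 260 × 3.2×10⁻⁴ = 0.04992 m
260–1150 m: 0.44 × 2.4×10⁻⁴ × 890 = 0.093984 m
Δh = 0.04992 + 0.093984 = 0.143904 m ≈ 144 mm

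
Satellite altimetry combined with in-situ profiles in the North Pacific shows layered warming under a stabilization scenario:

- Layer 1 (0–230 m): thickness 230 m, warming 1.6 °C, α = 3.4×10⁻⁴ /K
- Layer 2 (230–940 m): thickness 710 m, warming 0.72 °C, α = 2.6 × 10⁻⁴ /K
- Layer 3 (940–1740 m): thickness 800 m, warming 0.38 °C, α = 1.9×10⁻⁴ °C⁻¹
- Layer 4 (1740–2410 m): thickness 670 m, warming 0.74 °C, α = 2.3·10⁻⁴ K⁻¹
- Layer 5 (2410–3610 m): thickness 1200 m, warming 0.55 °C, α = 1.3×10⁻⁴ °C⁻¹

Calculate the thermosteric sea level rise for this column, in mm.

516 mm of thermosteric rise

0–230 m: 230 × 1.6 × 3.4×10⁻⁴ = 0.12512 m
0.72 × 710 × 2.6×10⁻⁴ = 0.132912 m
1.9×10⁻⁴ × 0.38 × 800 = 0.05776 m
2.3×10⁻⁴ × 670 × 0.74 = 0.114034 m
2410–3610 m: 1.3×10⁻⁴ × 0.55 × 1200 = 0.08580 m
Δh = 0.12512 + 0.132912 + 0.05776 + 0.114034 + 0.08580 = 0.515626 m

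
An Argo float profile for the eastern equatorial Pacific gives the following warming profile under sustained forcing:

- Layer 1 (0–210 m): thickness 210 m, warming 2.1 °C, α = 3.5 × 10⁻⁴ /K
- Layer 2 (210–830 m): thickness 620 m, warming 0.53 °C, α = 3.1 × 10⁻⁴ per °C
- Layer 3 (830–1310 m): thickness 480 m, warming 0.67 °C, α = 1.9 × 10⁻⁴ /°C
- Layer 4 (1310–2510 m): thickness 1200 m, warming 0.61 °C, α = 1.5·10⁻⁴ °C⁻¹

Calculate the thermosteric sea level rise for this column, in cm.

0–210 m: 2.1 × 3.5×10⁻⁴ × 210 = 0.15435 m
210–830 m: 620 × 3.1×10⁻⁴ × 0.53 = 0.101866 m
Layer 3: 480 × 0.67 × 1.9×10⁻⁴ = 0.061104 m
1310–2510 m: 1.5×10⁻⁴ × 1200 × 0.61 = 0.10980 m
Δh = 0.15435 + 0.101866 + 0.061104 + 0.10980 = 0.42712 m

42.7 cm of thermosteric rise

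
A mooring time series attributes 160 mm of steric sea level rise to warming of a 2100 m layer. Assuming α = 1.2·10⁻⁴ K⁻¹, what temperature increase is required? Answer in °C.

ΔT = Δh/(αH) = 0.16 / (1.2×10⁻⁴ × 2100) ≈ 0.6349 °C

about 0.635 °C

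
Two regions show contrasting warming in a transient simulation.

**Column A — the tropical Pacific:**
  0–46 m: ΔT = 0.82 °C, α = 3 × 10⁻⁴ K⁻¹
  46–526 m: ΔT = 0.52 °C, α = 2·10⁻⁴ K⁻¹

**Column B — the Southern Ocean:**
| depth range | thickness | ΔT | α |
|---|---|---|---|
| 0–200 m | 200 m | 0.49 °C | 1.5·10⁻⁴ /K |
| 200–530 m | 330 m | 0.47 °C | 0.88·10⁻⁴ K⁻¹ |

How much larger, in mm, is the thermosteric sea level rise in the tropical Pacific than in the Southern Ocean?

A 0–46 m: 0.82 × 3×10⁻⁴ × 46 = 0.011316 m
A Layer 2: 0.52 × 2×10⁻⁴ × 480 = 0.04992 m
A total: 0.061236 m
B 0–200 m: 1.5×10⁻⁴ × 0.49 × 200 = 0.01470 m
B 0.47 × 330 × 0.88×10⁻⁴ = 0.0136488 m
B total: 0.0283488 m
Difference: 0.061236 − 0.0283488 = 0.0328872 m

Δh_A − Δh_B ≈ 32.9 mm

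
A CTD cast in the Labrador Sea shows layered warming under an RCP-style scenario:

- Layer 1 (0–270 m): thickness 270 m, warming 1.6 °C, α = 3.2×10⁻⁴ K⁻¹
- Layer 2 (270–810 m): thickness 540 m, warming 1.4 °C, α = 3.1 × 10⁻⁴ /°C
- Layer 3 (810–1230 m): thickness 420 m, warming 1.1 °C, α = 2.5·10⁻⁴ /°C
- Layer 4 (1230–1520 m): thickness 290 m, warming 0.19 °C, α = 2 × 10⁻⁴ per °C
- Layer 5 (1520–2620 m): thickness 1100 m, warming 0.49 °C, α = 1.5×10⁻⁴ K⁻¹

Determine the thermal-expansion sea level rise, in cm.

0–270 m: 270 × 3.2×10⁻⁴ × 1.6 = 0.13824 m
3.1×10⁻⁴ × 1.4 × 540 = 0.23436 m
810–1230 m: 1.1 × 2.5×10⁻⁴ × 420 = 0.11550 m
Layer 4: 2×10⁻⁴ × 290 × 0.19 = 0.01102 m
1.5×10⁻⁴ × 0.49 × 1100 = 0.08085 m
Δh = 0.13824 + 0.23436 + 0.11550 + 0.01102 + 0.08085 = 0.57997 m

58 cm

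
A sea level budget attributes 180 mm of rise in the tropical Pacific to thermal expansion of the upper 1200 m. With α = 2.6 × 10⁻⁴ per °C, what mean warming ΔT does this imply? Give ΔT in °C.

0.577 °C

ΔT = Δh/(αH) = 0.18 / (2.6×10⁻⁴ × 1200) ≈ 0.5769 °C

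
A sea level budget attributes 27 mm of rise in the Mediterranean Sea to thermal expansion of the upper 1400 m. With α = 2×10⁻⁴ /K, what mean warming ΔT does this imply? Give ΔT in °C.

about 0.096 °C

ΔT = Δh/(αH) = 0.027 / (2×10⁻⁴ × 1400) ≈ 0.09643 °C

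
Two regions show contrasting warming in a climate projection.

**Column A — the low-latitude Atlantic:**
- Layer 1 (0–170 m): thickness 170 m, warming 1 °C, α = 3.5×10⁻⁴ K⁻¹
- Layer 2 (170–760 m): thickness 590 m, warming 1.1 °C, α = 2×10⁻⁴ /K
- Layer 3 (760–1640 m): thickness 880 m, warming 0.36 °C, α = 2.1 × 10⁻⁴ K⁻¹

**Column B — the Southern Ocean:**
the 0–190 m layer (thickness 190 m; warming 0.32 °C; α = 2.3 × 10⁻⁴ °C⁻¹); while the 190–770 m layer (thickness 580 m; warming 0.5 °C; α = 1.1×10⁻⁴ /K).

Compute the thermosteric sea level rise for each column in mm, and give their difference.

A 170 × 1 × 3.5×10⁻⁴ = 0.05950 m
A 170–760 m: 590 × 2×10⁻⁴ × 1.1 = 0.12980 m
A Layer 3: 880 × 0.36 × 2.1×10⁻⁴ = 0.066528 m
A total: 0.255828 m
B 2.3×10⁻⁴ × 0.32 × 190 = 0.013984 m
B 190–770 m: 580 × 0.5 × 1.1×10⁻⁴ = 0.03190 m
B total: 0.045884 m
Difference: 0.255828 − 0.045884 = 0.209944 m

A: 256 mm; B: 45.9 mm; difference 210 mm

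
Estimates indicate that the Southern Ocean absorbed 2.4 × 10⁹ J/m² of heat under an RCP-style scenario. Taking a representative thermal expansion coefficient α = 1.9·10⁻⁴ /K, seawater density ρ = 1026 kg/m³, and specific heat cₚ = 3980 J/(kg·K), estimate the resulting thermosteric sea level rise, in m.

Δh ≈ 0.11 m

Δh = αQ/(ρcₚ) = 1.9×10⁻⁴ × 2.4×10⁹ / (1026 × 3980) ≈ 0.11167 m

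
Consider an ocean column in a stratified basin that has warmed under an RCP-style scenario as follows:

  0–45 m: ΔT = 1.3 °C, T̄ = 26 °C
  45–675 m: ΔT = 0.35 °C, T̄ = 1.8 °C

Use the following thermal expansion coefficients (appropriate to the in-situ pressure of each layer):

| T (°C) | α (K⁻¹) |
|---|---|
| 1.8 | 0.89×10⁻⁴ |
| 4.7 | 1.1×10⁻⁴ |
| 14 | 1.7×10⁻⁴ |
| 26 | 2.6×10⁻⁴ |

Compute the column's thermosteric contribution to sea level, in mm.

Δh = 34.8 mm

Layer 1 at 26 °C → α = 2.6×10⁻⁴ K⁻¹
Layer 2 at 1.8 °C → α = 0.89×10⁻⁴ K⁻¹
0–45 m: 45 × 2.6×10⁻⁴ × 1.3 = 0.01521 m
Layer 2: 0.35 × 0.89×10⁻⁴ × 630 = 0.0196245 m
Δh = 0.01521 + 0.0196245 = 0.0348345 m ≈ 34.8 mm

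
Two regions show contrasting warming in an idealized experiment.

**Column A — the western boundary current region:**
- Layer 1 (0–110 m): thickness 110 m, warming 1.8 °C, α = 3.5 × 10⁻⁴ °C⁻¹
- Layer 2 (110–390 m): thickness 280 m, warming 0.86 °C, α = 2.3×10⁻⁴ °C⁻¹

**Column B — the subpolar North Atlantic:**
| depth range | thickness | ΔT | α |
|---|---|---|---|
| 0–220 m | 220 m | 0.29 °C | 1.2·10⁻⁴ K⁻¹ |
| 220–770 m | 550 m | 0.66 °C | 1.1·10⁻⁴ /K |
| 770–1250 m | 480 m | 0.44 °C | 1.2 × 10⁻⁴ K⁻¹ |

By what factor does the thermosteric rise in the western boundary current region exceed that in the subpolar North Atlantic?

1.71

A Layer 1: 1.8 × 110 × 3.5×10⁻⁴ = 0.06930 m
A Layer 2: 2.3×10⁻⁴ × 0.86 × 280 = 0.055384 m
A total: 0.124684 m
B 0–220 m: 1.2×10⁻⁴ × 0.29 × 220 = 0.007656 m
B 220–770 m: 550 × 0.66 × 1.1×10⁻⁴ = 0.03993 m
B 480 × 0.44 × 1.2×10⁻⁴ = 0.025344 m
B total: 0.07293 m
Ratio: 0.124684 / 0.07293 ≈ 1.710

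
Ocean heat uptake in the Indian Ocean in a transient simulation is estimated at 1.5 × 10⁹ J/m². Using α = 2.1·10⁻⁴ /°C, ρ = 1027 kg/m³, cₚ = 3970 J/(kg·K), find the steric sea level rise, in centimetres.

Δh = 7.7 cm

Δh = αQ/(ρcₚ) = 2.1×10⁻⁴ × 1.5×10⁹ / (1027 × 3970) ≈ 0.077259 m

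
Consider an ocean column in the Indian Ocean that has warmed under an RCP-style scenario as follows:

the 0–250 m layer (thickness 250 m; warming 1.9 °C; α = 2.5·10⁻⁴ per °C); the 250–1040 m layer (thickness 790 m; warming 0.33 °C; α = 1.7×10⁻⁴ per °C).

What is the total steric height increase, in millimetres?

160 mm

250 × 1.9 × 2.5×10⁻⁴ = 0.11875 m
250–1040 m: 1.7×10⁻⁴ × 0.33 × 790 = 0.044319 m
Δh = 0.11875 + 0.044319 = 0.163069 m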